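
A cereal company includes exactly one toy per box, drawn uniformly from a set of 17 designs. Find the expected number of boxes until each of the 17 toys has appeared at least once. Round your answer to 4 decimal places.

The wait to go from k to k+1 distinct toys is geometric with mean 17/(17-k).
E[T] = 17/17 + 17/16 + 17/15 + ... + 17/2 + 17/1 = 17·H_{17}.
H_{17} = 3.43955, so E[T] = 58.47239.

58.4724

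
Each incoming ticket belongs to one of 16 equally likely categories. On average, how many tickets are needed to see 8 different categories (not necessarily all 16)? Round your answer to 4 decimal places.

10.6059

With k distinct categories already seen, the next new one arrives after an expected 16/(16-k) tickets.
Sum over k = 0,...,7: E = 16/16 + 16/15 + 16/14 + ... + 16/10 + 16/9 = 10.60595.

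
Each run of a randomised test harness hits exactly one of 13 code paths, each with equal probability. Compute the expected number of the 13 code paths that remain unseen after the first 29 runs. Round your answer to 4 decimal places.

1.2760

For each code path, P(unseen after 29) = (12/13)^29 = 0.09815.
By linearity of expectation, E[unseen] = 13·(12/13)^29 = 1.27598.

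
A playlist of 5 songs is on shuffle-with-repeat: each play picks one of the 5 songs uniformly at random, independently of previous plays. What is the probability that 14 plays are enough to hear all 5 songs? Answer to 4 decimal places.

0.7879

By inclusion–exclusion over which songs are missing,
P(all seen) = Σ_{j=0}^{5} (-1)^j C(5,j)((5-j)/5)^14
= 1.00000 - 0.21990 + 0.00784 - 0.00003 + 0.00000 - 0.00000
= 0.78791.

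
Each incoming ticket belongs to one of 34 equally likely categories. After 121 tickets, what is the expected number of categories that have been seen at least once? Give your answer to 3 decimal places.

33.082

For each category, P(seen in 121 tickets) = 1 - (33/34)^121 = 0.9730.
By linearity of expectation, E[distinct seen] = 34·(1 - (33/34)^121) = 33.0823.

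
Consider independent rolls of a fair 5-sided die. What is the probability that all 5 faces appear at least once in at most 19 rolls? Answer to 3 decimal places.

Let A_i be the event that face i is missing after 19 rolls. By inclusion–exclusion on the A_i,
P(all seen) = Σ_{j=0}^{5} (-1)^j C(5,j)((5-j)/5)^19
= 1.0000 - 0.0721 + 0.0006 - 0.0000 + 0.0000 - 0.0000
= 0.9286.

0.929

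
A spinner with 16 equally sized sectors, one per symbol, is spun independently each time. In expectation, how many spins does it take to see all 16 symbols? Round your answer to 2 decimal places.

54.09

After k distinct symbols have appeared, the next spin gives a new one with probability (16-k)/16, so the expected wait for the (k+1)-th is 16/(16-k).
E[T] = 16/16 + 16/15 + 16/14 + ... + 16/2 + 16/1 = 16·H_{16}.
H_{16} = 3.381, so E[T] = 54.092.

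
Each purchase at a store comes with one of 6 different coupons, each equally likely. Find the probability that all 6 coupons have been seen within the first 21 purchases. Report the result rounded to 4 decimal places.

Let A_i be the event that coupon i is missing after 21 purchases. By inclusion–exclusion on the A_i,
P(all seen) = Σ_{j=0}^{6} (-1)^j C(6,j)((6-j)/6)^21
= 1.00000 - 0.13042 + 0.00301 - 0.00001 + 0.00000 - 0.00000 + 0.00000
= 0.87258.

0.8726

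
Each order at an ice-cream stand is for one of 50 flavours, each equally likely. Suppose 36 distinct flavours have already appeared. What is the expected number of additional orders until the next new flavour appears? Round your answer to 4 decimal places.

Each order yields a new flavour with probability (50-36)/50 = 14/50, so the wait is geometric with mean 50/14.
E = 50/14 = 3.57143.

3.5714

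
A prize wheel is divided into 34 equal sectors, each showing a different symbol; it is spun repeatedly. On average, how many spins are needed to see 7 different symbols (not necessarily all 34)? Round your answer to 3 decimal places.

7.710

With k distinct symbols already seen, the next new one arrives after an expected 34/(34-k) spins.
Sum over k = 0,...,6: E = 34/34 + 34/33 + 34/32 + ... + 34/29 + 34/28 = 7.7096.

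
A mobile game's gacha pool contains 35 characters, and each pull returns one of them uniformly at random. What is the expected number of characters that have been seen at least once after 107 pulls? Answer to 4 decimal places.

For each character, P(seen in 107 pulls) = 1 - (34/35)^107 = 0.95503.
By linearity of expectation, E[distinct seen] = 35·(1 - (34/35)^107) = 33.42590.

33.4259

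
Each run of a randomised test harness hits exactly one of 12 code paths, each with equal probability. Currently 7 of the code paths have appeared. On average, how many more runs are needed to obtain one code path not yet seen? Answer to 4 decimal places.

2.4000

Each run yields a new code path with probability (12-7)/12 = 5/12, so the wait is geometric with mean 12/5.
E = 12/5 = 2.40000.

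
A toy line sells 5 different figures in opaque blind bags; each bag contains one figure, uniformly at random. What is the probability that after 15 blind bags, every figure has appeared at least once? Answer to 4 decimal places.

0.8288

Let A_i be the event that figure i is missing after 15 blind bags. By inclusion–exclusion on the A_i,
P(all seen) = Σ_{j=0}^{5} (-1)^j C(5,j)((5-j)/5)^15
= 1.00000 - 0.17592 + 0.00470 - 0.00001 + 0.00000 - 0.00000
= 0.82877.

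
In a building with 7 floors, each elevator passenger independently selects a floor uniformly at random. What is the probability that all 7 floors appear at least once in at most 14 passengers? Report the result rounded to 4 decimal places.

By inclusion–exclusion over which floors are missing,
P(all seen) = Σ_{j=0}^{7} (-1)^j C(7,j)((7-j)/7)^14
= 1.00000 - 0.80880 + 0.18898 - 0.01385 + 0.00025 - 0.00000 + 0.00000 - 0.00000
= 0.36657.

0.3666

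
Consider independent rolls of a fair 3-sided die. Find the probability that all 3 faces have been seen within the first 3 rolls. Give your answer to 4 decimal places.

By inclusion–exclusion over which faces are missing,
P(all seen) = Σ_{j=0}^{3} (-1)^j C(3,j)((3-j)/3)^3
= 1.00000 - 0.88889 + 0.11111 - 0.00000
= 0.22222.

0.2222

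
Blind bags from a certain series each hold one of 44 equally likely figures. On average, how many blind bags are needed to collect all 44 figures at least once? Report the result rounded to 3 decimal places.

192.400

The wait to go from k to k+1 distinct figures is geometric with mean 44/(44-k).
E[T] = 44/44 + 44/43 + 44/42 + ... + 44/2 + 44/1 = 44·H_{44}.
H_{44} = 4.3727, so E[T] = 192.3999.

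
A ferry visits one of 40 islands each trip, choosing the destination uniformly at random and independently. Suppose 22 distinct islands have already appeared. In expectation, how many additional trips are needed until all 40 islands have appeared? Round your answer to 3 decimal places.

With k distinct islands already seen, the next new one takes an expected 40/(40-k) trips.
Sum over k = 22,...,39: E = 40/18 + 40/17 + 40/16 + ... + 40/2 + 40/1 = 139.8043.

139.804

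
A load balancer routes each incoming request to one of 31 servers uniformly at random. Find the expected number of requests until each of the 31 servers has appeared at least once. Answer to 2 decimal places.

The wait to go from k to k+1 distinct servers is geometric with mean 31/(31-k).
E[T] = 31/31 + 31/30 + 31/29 + ... + 31/2 + 31/1 = 31·H_{31}.
H_{31} = 4.027, so E[T] = 124.845.

124.84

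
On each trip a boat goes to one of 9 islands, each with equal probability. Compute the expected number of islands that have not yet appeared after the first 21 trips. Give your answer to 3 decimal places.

0.759

For each island, P(unseen after 21) = (8/9)^21 = 0.0843.
By linearity of expectation, E[unseen] = 9·(8/9)^21 = 0.7586.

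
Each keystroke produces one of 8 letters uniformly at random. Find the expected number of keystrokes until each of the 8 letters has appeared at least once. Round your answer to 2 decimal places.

The wait to go from k to k+1 distinct letters is geometric with mean 8/(8-k).
E[T] = 8/8 + 8/7 + 8/6 + ... + 8/2 + 8/1 = 8·H_{8}.
H_{8} = 2.718, so E[T] = 21.743.

21.74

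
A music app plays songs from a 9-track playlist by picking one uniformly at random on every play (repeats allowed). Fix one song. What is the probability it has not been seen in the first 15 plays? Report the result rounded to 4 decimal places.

Each play misses the fixed song with probability (9-1)/9 = 8/9, independently.
P(still missing after 15) = (8/9)^15 = 0.17089.

0.1709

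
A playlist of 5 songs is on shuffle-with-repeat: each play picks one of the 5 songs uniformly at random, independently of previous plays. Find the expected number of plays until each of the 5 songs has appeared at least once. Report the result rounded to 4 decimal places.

11.4167

Split into phases: going from k distinct to k+1 distinct takes on average 5/(5-k) plays.
E[T] = 5/5 + 5/4 + 5/3 + 5/2 + 5/1 = 5·H_{5}.
H_{5} = 2.28333, so E[T] = 11.41667.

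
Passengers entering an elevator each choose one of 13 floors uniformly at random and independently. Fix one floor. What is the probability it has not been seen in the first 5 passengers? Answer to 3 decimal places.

Each passenger misses the fixed floor with probability (13-1)/13 = 12/13, independently.
P(still missing after 5) = (12/13)^5 = 0.6702.

0.670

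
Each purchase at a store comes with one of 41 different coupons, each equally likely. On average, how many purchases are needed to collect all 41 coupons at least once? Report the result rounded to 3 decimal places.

Split into phases: going from k distinct to k+1 distinct takes on average 41/(41-k) purchases.
E[T] = 41/41 + 41/40 + 41/39 + ... + 41/2 + 41/1 = 41·H_{41}.
H_{41} = 4.3029, so E[T] = 176.4203.

176.420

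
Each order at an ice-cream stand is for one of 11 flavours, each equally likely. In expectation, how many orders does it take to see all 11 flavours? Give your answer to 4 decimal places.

The wait to go from k to k+1 distinct flavours is geometric with mean 11/(11-k).
E[T] = 11/11 + 11/10 + 11/9 + ... + 11/2 + 11/1 = 11·H_{11}.
H_{11} = 3.01988, so E[T] = 33.21865.

33.2187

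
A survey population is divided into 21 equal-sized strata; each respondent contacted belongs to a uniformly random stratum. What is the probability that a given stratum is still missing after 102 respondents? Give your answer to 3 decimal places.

0.007

On each respondent the fixed stratum fails to appear with probability 20/21.
P(still missing after 102) = (20/21)^102 = 0.0069.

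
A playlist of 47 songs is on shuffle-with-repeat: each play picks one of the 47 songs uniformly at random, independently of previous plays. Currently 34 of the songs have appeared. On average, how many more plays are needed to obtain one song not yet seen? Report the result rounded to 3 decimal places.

The number of plays until the next new song is geometric with success probability 13/47, so its mean is 47/13.
E = 47/13 = 3.6154.

3.615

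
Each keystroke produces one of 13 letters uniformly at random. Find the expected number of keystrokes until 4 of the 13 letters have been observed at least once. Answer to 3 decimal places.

With k distinct letters already seen, the next new one arrives after an expected 13/(13-k) keystrokes.
Sum over k = 0,...,3: E = 13/13 + 13/12 + 13/11 + 13/10 = 4.5652.

4.565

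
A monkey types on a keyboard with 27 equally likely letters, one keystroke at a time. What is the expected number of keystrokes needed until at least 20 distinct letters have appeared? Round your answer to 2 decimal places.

35.06

With k distinct letters already seen, the next new one arrives after an expected 27/(27-k) keystrokes.
Sum over k = 0,...,19: E = 27/27 + 27/26 + 27/25 + ... + 27/9 + 27/8 = 35.062.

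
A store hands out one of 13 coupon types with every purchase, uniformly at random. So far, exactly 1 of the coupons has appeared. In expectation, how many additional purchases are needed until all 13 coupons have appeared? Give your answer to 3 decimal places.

40.342

From k distinct to k+1 distinct takes on average 13/(13-k) purchases.
Sum over k = 1,...,12: E = 13/12 + 13/11 + 13/10 + ... + 13/2 + 13/1 = 40.3417.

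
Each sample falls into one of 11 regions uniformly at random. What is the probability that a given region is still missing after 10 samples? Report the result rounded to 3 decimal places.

0.386

On each sample the fixed region fails to appear with probability 10/11.
P(still missing after 10) = (10/11)^10 = 0.3855.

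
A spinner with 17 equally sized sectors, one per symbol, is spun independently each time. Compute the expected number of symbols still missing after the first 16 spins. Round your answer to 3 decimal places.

6.444

For each symbol, P(unseen after 16) = (16/17)^16 = 0.3791.
By linearity of expectation, E[unseen] = 17·(16/17)^16 = 6.4445.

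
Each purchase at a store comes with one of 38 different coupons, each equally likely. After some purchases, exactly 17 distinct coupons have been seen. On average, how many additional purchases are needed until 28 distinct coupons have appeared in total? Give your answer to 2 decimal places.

The wait to go from k to k+1 distinct coupons is geometric with mean 38/(38-k).
Sum over k = 17,...,27: E = 38/21 + 38/20 + 38/19 + ... + 38/12 + 38/11 = 27.223.

27.22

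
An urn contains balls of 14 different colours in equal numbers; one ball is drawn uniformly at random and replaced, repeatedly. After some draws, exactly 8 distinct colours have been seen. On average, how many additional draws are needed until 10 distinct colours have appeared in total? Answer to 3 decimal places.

5.133

With k distinct colours already seen, the next new one takes an expected 14/(14-k) draws.
Sum over k = 8,...,9: E = 14/6 + 14/5 = 5.1333.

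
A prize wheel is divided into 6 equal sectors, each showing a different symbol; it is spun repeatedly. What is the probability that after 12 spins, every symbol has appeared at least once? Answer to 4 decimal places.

Let A_i be the event that symbol i is missing after 12 spins. By inclusion–exclusion on the A_i,
P(all seen) = Σ_{j=0}^{6} (-1)^j C(6,j)((6-j)/6)^12
= 1.00000 - 0.67294 + 0.11561 - 0.00488 + 0.00003 - 0.00000 + 0.00000
= 0.43782.

0.4378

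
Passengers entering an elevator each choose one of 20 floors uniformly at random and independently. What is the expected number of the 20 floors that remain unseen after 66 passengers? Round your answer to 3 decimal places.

0.677

For each floor, P(unseen after 66) = (19/20)^66 = 0.0339.
By linearity of expectation, E[unseen] = 20·(19/20)^66 = 0.6773.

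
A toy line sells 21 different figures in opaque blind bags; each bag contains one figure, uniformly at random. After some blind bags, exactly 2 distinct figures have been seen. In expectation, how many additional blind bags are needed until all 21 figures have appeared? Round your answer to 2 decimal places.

With k distinct figures already seen, the next new one takes an expected 21/(21-k) blind bags.
Sum over k = 2,...,20: E = 21/19 + 21/18 + 21/17 + ... + 21/2 + 21/1 = 74.503.

74.50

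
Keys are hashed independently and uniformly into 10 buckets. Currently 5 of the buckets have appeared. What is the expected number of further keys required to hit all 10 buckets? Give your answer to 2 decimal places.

From k distinct to k+1 distinct takes on average 10/(10-k) keys.
Sum over k = 5,...,9: E = 10/5 + 10/4 + 10/3 + 10/2 + 10/1 = 22.833.

22.83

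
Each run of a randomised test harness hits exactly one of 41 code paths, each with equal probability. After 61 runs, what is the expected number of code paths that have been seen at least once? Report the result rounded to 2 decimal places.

For each code path, P(seen in 61 runs) = 1 - (40/41)^61 = 0.778.
By linearity of expectation, E[distinct seen] = 41·(1 - (40/41)^61) = 31.909.

31.91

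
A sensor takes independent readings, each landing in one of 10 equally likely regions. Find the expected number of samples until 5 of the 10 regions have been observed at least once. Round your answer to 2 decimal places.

6.46

Going from k to k+1 distinct takes a geometric number of samples with mean 10/(10-k).
Sum over k = 0,...,4: E = 10/10 + 10/9 + 10/8 + 10/7 + 10/6 = 6.456.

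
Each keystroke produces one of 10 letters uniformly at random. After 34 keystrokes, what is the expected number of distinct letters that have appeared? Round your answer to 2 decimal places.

For each letter, P(seen in 34 keystrokes) = 1 - (9/10)^34 = 0.972.
By linearity of expectation, E[distinct seen] = 10·(1 - (9/10)^34) = 9.722.

9.72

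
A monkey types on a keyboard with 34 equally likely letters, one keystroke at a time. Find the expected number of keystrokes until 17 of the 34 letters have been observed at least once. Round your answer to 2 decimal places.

Going from k to k+1 distinct takes a geometric number of keystrokes with mean 34/(34-k).
Sum over k = 0,...,16: E = 34/34 + 34/33 + 34/32 + ... + 34/19 + 34/18 = 23.074.

23.07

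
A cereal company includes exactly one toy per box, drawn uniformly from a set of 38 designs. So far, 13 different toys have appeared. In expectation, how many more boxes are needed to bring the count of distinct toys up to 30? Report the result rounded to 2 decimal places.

41.73

The wait to go from k to k+1 distinct toys is geometric with mean 38/(38-k).
Sum over k = 13,...,29: E = 38/25 + 38/24 + 38/23 + ... + 38/10 + 38/9 = 41.728.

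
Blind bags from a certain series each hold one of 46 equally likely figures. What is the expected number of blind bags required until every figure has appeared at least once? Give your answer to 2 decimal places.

The wait to go from k to k+1 distinct figures is geometric with mean 46/(46-k).
E[T] = 46/46 + 46/45 + 46/44 + ... + 46/2 + 46/1 = 46·H_{46}.
H_{46} = 4.417, so E[T] = 203.168.

203.17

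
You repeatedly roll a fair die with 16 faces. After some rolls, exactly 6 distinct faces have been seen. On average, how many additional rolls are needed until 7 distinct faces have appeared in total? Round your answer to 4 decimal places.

With k distinct faces already seen, the next new one takes an expected 16/(16-k) rolls.
Only the k = 6 term is needed: E = 16/10 = 1.60000.

1.6000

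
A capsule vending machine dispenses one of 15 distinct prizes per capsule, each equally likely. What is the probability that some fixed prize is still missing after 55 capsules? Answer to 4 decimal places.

0.0225

Each capsule misses the fixed prize with probability (15-1)/15 = 14/15, independently.
P(still missing after 55) = (14/15)^55 = 0.02249.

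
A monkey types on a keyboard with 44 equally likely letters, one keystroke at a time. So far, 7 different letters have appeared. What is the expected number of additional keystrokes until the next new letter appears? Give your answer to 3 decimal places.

The number of keystrokes until the next new letter is geometric with success probability 37/44, so its mean is 44/37.
E = 44/37 = 1.1892.

1.189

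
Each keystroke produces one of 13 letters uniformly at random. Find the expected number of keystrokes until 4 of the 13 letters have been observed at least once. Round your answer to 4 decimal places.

4.5652

Going from k to k+1 distinct takes a geometric number of keystrokes with mean 13/(13-k).
Sum over k = 0,...,3: E = 13/13 + 13/12 + 13/11 + 13/10 = 4.56515.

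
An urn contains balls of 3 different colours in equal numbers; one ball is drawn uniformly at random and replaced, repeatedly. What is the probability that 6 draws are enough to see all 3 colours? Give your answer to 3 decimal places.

0.741

Let A_i be the event that colour i is missing after 6 draws. By inclusion–exclusion on the A_i,
P(all seen) = Σ_{j=0}^{3} (-1)^j C(3,j)((3-j)/3)^6
= 1.0000 - 0.2634 + 0.0041 - 0.0000
= 0.7407.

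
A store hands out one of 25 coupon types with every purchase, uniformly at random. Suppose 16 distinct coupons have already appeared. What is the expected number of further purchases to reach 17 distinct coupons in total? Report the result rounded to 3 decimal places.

With k distinct coupons already seen, the next new one takes an expected 25/(25-k) purchases.
Only the k = 16 term is needed: E = 25/9 = 2.7778.

2.778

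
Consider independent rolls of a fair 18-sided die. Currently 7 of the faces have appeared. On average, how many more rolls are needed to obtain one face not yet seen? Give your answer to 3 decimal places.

Each roll yields a new face with probability (18-7)/18 = 11/18, so the wait is geometric with mean 18/11.
E = 18/11 = 1.6364.

1.636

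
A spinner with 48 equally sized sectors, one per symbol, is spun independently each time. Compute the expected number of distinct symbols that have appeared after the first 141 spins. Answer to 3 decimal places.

For each symbol, P(seen in 141 spins) = 1 - (47/48)^141 = 0.9486.
By linearity of expectation, E[distinct seen] = 48·(1 - (47/48)^141) = 45.5338.

45.534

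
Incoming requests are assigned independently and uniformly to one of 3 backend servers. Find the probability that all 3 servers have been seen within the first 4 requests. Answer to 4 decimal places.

By inclusion–exclusion over which servers are missing,
P(all seen) = Σ_{j=0}^{3} (-1)^j C(3,j)((3-j)/3)^4
= 1.00000 - 0.59259 + 0.03704 - 0.00000
= 0.44444.

0.4444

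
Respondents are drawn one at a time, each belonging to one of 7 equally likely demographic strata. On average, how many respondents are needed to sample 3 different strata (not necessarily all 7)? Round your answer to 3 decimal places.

3.567

Going from k to k+1 distinct takes a geometric number of respondents with mean 7/(7-k).
Sum over k = 0,...,2: E = 7/7 + 7/6 + 7/5 = 3.5667.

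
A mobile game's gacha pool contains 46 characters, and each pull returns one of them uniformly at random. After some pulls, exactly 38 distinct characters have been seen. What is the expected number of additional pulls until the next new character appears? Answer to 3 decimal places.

5.750

Each pull yields a new character with probability (46-38)/46 = 8/46, so the wait is geometric with mean 46/8.
E = 46/8 = 5.7500.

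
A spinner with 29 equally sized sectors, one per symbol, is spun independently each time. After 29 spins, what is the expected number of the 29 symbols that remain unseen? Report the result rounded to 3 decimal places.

For each symbol, P(unseen after 29) = (28/29)^29 = 0.3614.
By linearity of expectation, E[unseen] = 29·(28/29)^29 = 10.4819.

10.482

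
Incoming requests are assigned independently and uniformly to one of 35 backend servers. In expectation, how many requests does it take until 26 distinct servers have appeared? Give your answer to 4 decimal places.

Going from k to k+1 distinct takes a geometric number of requests with mean 35/(35-k).
Sum over k = 0,...,25: E = 35/35 + 35/34 + 35/33 + ... + 35/11 + 35/10 = 46.12346.

46.1235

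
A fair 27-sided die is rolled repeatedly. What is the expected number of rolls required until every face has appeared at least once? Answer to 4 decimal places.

After k distinct faces have appeared, the next roll gives a new one with probability (27-k)/27, so the expected wait for the (k+1)-th is 27/(27-k).
E[T] = 27/27 + 27/26 + 27/25 + ... + 27/2 + 27/1 = 27·H_{27}.
H_{27} = 3.89146, so E[T] = 105.06933.

105.0693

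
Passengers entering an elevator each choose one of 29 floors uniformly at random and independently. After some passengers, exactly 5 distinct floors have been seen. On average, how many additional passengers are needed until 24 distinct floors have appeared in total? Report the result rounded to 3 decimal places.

43.286

The wait to go from k to k+1 distinct floors is geometric with mean 29/(29-k).
Sum over k = 5,...,23: E = 29/24 + 29/23 + 29/22 + ... + 29/7 + 29/6 = 43.2861.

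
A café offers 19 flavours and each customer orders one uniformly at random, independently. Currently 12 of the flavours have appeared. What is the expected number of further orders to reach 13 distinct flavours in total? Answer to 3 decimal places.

The wait to go from k to k+1 distinct flavours is geometric with mean 19/(19-k).
Only the k = 12 term is needed: E = 19/7 = 2.7143.

2.714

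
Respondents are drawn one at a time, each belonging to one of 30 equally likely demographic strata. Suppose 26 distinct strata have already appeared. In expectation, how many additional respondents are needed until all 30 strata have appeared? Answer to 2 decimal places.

62.50

The wait to go from k to k+1 distinct strata is geometric with mean 30/(30-k).
Sum over k = 26,...,29: E = 30/4 + 30/3 + 30/2 + 30/1 = 62.500.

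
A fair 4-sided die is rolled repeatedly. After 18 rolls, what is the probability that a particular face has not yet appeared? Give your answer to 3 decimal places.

0.006

On each roll the fixed face fails to appear with probability 3/4.
P(still missing after 18) = (3/4)^18 = 0.0056.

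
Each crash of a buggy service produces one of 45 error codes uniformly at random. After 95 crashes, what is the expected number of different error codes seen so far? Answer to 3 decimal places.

39.679

For each error code, P(seen in 95 crashes) = 1 - (44/45)^95 = 0.8817.
By linearity of expectation, E[distinct seen] = 45·(1 - (44/45)^95) = 39.6786.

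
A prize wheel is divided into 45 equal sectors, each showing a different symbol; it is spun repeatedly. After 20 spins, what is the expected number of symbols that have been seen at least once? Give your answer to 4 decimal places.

For each symbol, P(seen in 20 spins) = 1 - (44/45)^20 = 0.36203.
By linearity of expectation, E[distinct seen] = 45·(1 - (44/45)^20) = 16.29115.

16.2912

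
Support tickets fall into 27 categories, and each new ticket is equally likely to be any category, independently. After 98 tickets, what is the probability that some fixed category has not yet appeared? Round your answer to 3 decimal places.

0.025

Each ticket misses the fixed category with probability (27-1)/27 = 26/27, independently.
P(still missing after 98) = (26/27)^98 = 0.0248.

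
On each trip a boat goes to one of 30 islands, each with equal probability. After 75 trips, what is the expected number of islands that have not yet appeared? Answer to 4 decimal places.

2.3598

For each island, P(unseen after 75) = (29/30)^75 = 0.07866.
By linearity of expectation, E[unseen] = 30·(29/30)^75 = 2.35981.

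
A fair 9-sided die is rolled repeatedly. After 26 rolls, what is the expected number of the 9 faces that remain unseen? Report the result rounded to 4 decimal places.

0.4210

For each face, P(unseen after 26) = (8/9)^26 = 0.04678.
By linearity of expectation, E[unseen] = 9·(8/9)^26 = 0.42099.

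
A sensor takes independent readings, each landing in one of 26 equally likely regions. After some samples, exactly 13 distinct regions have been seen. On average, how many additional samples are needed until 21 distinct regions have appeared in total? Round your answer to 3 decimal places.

23.317

With k distinct regions already seen, the next new one takes an expected 26/(26-k) samples.
Sum over k = 13,...,20: E = 26/13 + 26/12 + 26/11 + ... + 26/7 + 26/6 = 23.3168.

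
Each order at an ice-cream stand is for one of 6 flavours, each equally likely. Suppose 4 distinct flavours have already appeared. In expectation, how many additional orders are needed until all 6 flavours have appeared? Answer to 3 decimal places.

9.000

With k distinct flavours already seen, the next new one takes an expected 6/(6-k) orders.
Sum over k = 4,...,5: E = 6/2 + 6/1 = 9.0000.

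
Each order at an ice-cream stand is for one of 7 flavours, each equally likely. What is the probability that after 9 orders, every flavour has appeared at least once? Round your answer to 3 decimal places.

By inclusion–exclusion over which flavours are missing,
P(all seen) = Σ_{j=0}^{7} (-1)^j C(7,j)((7-j)/7)^9
= 1.0000 - 1.7481 + 1.0164 - 0.2274 + 0.0171 - 0.0003 + 0.0000 - 0.0000
= 0.0577.

0.058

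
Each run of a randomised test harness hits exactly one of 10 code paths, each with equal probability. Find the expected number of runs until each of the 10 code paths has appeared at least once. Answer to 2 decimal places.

29.29

After k distinct code paths have appeared, the next run gives a new one with probability (10-k)/10, so the expected wait for the (k+1)-th is 10/(10-k).
E[T] = 10/10 + 10/9 + 10/8 + ... + 10/2 + 10/1 = 10·H_{10}.
H_{10} = 2.929, so E[T] = 29.290.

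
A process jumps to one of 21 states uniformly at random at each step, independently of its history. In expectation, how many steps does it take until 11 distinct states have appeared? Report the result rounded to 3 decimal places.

With k distinct states already seen, the next new one arrives after an expected 21/(21-k) steps.
Sum over k = 0,...,10: E = 21/21 + 21/20 + 21/19 + ... + 21/12 + 21/11 = 15.0442.

15.044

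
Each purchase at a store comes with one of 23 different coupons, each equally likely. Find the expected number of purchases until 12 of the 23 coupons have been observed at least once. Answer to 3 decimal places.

16.432

Going from k to k+1 distinct takes a geometric number of purchases with mean 23/(23-k).
Sum over k = 0,...,11: E = 23/23 + 23/22 + 23/21 + ... + 23/13 + 23/12 = 16.4315.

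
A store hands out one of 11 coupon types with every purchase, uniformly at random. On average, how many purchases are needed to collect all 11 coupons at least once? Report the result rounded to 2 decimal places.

After k distinct coupons have appeared, the next purchase gives a new one with probability (11-k)/11, so the expected wait for the (k+1)-th is 11/(11-k).
E[T] = 11/11 + 11/10 + 11/9 + ... + 11/2 + 11/1 = 11·H_{11}.
H_{11} = 3.020, so E[T] = 33.219.

33.22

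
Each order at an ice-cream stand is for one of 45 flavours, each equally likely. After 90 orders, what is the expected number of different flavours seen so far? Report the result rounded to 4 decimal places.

For each flavour, P(seen in 90 orders) = 1 - (44/45)^90 = 0.86768.
By linearity of expectation, E[distinct seen] = 45·(1 - (44/45)^90) = 39.04575.

39.0457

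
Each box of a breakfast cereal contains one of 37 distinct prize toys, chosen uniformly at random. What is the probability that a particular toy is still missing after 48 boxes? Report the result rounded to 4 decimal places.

On each box the fixed toy fails to appear with probability 36/37.
P(still missing after 48) = (36/37)^48 = 0.26843.

0.2684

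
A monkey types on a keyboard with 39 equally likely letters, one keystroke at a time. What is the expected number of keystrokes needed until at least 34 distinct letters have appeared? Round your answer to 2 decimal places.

76.84

With k distinct letters already seen, the next new one arrives after an expected 39/(39-k) keystrokes.
Sum over k = 0,...,33: E = 39/39 + 39/38 + 39/37 + ... + 39/7 + 39/6 = 76.838.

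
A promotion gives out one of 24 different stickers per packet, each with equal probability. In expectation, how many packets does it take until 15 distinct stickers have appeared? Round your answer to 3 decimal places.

22.728

Going from k to k+1 distinct takes a geometric number of packets with mean 24/(24-k).
Sum over k = 0,...,14: E = 24/24 + 24/23 + 24/22 + ... + 24/11 + 24/10 = 22.7278.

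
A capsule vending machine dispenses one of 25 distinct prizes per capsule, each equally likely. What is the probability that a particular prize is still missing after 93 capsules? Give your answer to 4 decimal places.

On each capsule the fixed prize fails to appear with probability 24/25.
P(still missing after 93) = (24/25)^93 = 0.02245.

0.0225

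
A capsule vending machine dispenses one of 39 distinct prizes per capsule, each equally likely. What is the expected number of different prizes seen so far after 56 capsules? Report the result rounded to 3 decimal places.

For each prize, P(seen in 56 capsules) = 1 - (38/39)^56 = 0.7665.
By linearity of expectation, E[distinct seen] = 39·(1 - (38/39)^56) = 29.8940.

29.894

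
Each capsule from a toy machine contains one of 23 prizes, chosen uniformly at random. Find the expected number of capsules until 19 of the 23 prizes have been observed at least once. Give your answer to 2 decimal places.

Going from k to k+1 distinct takes a geometric number of capsules with mean 23/(23-k).
Sum over k = 0,...,18: E = 23/23 + 23/22 + 23/21 + ... + 23/6 + 23/5 = 37.972.

37.97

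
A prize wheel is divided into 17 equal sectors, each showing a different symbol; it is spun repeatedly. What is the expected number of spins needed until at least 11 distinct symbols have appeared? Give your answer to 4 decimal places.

16.8224

Going from k to k+1 distinct takes a geometric number of spins with mean 17/(17-k).
Sum over k = 0,...,10: E = 17/17 + 17/16 + 17/15 + ... + 17/8 + 17/7 = 16.82239.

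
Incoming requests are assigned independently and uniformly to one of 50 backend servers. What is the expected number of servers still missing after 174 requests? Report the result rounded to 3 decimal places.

For each server, P(unseen after 174) = (49/50)^174 = 0.0297.
By linearity of expectation, E[unseen] = 50·(49/50)^174 = 1.4870.

1.487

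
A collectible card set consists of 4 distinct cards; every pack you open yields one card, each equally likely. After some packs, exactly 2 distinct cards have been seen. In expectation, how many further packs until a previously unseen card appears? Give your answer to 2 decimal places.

2.00

Each pack yields a new card with probability (4-2)/4 = 2/4, so the wait is geometric with mean 4/2.
E = 4/2 = 2.000.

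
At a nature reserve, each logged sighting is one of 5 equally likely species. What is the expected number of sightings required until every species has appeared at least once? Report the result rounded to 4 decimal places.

Split into phases: going from k distinct to k+1 distinct takes on average 5/(5-k) sightings.
E[T] = 5/5 + 5/4 + 5/3 + 5/2 + 5/1 = 5·H_{5}.
H_{5} = 2.28333, so E[T] = 11.41667.

11.4167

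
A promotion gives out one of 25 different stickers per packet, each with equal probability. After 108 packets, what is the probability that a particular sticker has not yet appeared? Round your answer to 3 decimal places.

0.012

Each packet misses the fixed sticker with probability (25-1)/25 = 24/25, independently.
P(still missing after 108) = (24/25)^108 = 0.0122.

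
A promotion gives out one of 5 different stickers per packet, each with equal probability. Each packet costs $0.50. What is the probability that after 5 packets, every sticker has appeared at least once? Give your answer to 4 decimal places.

0.0384

By inclusion–exclusion over which stickers are missing,
P(all seen) = Σ_{j=0}^{5} (-1)^j C(5,j)((5-j)/5)^5
= 1.00000 - 1.63840 + 0.77760 - 0.10240 + 0.00160 - 0.00000
= 0.03840.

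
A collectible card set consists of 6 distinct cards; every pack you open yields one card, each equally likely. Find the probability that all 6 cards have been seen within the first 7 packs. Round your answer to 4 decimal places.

0.0540

Let A_i be the event that card i is missing after 7 packs. By inclusion–exclusion on the A_i,
P(all seen) = Σ_{j=0}^{6} (-1)^j C(6,j)((6-j)/6)^7
= 1.00000 - 1.67449 + 0.87791 - 0.15625 + 0.00686 - 0.00002 + 0.00000
= 0.05401.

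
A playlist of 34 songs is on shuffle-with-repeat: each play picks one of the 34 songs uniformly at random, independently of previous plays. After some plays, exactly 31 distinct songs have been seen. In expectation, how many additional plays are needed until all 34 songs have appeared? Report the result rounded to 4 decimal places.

The wait to go from k to k+1 distinct songs is geometric with mean 34/(34-k).
Sum over k = 31,...,33: E = 34/3 + 34/2 + 34/1 = 62.33333.

62.3333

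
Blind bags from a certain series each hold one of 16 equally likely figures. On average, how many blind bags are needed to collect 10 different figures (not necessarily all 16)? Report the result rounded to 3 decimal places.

14.892

With k distinct figures already seen, the next new one arrives after an expected 16/(16-k) blind bags.
Sum over k = 0,...,9: E = 16/16 + 16/15 + 16/14 + ... + 16/8 + 16/7 = 14.8917.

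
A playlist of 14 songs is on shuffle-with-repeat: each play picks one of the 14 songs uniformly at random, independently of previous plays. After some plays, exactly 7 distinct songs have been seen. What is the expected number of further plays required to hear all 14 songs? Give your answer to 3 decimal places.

36.300

From k distinct to k+1 distinct takes on average 14/(14-k) plays.
Sum over k = 7,...,13: E = 14/7 + 14/6 + 14/5 + ... + 14/2 + 14/1 = 36.3000.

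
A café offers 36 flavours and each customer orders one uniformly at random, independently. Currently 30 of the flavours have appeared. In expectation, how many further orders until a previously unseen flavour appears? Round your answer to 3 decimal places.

Each order yields a new flavour with probability (36-30)/36 = 6/36, so the wait is geometric with mean 36/6.
E = 36/6 = 6.0000.

6.000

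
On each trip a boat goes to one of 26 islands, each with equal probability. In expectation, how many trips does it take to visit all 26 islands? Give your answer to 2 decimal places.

100.21

Split into phases: going from k distinct to k+1 distinct takes on average 26/(26-k) trips.
E[T] = 26/26 + 26/25 + 26/24 + ... + 26/2 + 26/1 = 26·H_{26}.
H_{26} = 3.854, so E[T] = 100.215.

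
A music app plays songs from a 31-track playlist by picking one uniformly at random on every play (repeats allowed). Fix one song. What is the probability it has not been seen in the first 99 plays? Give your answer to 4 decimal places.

On each play the fixed song fails to appear with probability 30/31.
P(still missing after 99) = (30/31)^99 = 0.03892.

0.0389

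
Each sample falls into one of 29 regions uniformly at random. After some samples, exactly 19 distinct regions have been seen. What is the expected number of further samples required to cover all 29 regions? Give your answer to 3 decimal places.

With k distinct regions already seen, the next new one takes an expected 29/(29-k) samples.
Sum over k = 19,...,28: E = 29/10 + 29/9 + 29/8 + ... + 29/2 + 29/1 = 84.9401.

84.940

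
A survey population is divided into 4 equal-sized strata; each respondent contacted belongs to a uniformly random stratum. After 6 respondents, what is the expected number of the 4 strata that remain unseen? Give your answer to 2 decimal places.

For each stratum, P(unseen after 6) = (3/4)^6 = 0.178.
By linearity of expectation, E[unseen] = 4·(3/4)^6 = 0.712.

0.71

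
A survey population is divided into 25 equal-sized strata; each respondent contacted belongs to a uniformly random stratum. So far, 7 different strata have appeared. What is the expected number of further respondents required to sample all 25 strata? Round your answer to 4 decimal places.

87.3777

With k distinct strata already seen, the next new one takes an expected 25/(25-k) respondents.
Sum over k = 7,...,24: E = 25/18 + 25/17 + 25/16 + ... + 25/2 + 25/1 = 87.37770.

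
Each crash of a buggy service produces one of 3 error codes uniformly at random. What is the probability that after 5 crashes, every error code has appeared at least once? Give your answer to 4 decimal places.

0.6173

Let A_i be the event that error code i is missing after 5 crashes. By inclusion–exclusion on the A_i,
P(all seen) = Σ_{j=0}^{3} (-1)^j C(3,j)((3-j)/3)^5
= 1.00000 - 0.39506 + 0.01235 - 0.00000
= 0.61728.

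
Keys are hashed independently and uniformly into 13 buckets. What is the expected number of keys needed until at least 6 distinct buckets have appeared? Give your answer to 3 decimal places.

7.635

Going from k to k+1 distinct takes a geometric number of keys with mean 13/(13-k).
Sum over k = 0,...,5: E = 13/13 + 13/12 + 13/11 + 13/10 + 13/9 + 13/8 = 7.6346.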